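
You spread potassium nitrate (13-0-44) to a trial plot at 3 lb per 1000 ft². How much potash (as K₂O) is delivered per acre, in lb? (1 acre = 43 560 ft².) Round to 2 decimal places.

57.50 lb K₂O per acre

K₂O per 1000 ft² = 3 × 44% = 1.32 lb.
Convert to per acre: 1.32 × 43.56 = 57.4992 lb.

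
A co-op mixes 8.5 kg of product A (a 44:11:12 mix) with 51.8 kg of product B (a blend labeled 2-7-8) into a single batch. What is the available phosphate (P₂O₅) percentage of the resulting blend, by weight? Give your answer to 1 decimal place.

Total mass = 8.5 + 51.8 = 60.3 kg.
P₂O₅ mass = 11%×8.5 + 7%×51.8 = 4.561 kg.
% P₂O₅ = 4.561 / 60.3 = 7.56385%.

7.6% P₂O₅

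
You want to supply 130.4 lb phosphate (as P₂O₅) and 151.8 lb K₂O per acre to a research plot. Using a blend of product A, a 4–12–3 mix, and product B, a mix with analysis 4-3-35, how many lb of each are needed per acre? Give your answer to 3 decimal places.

999.659 lb product A, 348.029 lb product B

Let a = lb of product A, b = lb of product B (per acre).
P₂O₅: 0.12·a + 0.03·b = 130.4
K₂O: 0.03·a + 0.35·b = 151.8
Solving simultaneously: a = 999.6594, b = 348.0292.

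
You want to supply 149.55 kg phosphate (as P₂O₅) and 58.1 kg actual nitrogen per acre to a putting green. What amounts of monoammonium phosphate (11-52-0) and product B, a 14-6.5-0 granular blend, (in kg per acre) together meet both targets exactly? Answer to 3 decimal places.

With a, b = kg per acre of monoammonium phosphate and product B:
P₂O₅: 0.52·a + 0.065·b = 149.55
N: 0.11·a + 0.14·b = 58.1
From row1: a = (149.55 − 0.065·b) / 0.52.
Into row2: 0.11·(149.55 − 0.065·b)/0.52 + 0.14·b = 58.1 → b = 209.6192, a = 261.3938.

261.394 kg monoammonium phosphate, 209.619 kg product B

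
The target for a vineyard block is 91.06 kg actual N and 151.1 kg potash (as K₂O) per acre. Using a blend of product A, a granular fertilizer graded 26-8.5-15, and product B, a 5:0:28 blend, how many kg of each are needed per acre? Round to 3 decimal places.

With a, b = kg per acre of product A and product B:
N: 0.26·a + 0.05·b = 91.06
K₂O: 0.15·a + 0.28·b = 151.1
From row1: a = (91.06 − 0.05·b) / 0.26.
Into row2: 0.15·(91.06 − 0.05·b)/0.26 + 0.28·b = 151.1 → b = 392.4502, a = 274.7596.

274.760 kg product A, 392.450 kg product B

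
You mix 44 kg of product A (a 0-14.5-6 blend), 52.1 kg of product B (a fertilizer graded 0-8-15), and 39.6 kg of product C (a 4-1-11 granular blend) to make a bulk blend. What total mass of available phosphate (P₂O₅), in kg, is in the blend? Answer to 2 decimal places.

10.94 kg P₂O₅

P₂O₅ mass = 14.5%×44 + 8%×52.1 + 1%×39.6 = 10.944 kg.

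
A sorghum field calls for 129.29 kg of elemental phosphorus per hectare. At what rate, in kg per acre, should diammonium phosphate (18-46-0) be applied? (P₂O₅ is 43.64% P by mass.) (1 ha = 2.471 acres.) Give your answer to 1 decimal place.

As P₂O₅: 129.29 / 0.4364 = 296.265 kg per hectare.
Product per hectare = 296.265 / 46% = 644.054 kg.
Convert to per acre: 644.054 × 0.404694 = 260.645 kg.

260.6 kg of product per acre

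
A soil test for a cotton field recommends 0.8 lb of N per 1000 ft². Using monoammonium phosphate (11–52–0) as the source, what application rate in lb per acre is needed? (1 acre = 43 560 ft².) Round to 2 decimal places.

Product per 1000 ft² = 0.8 / 11% = 7.27273 lb.
Convert to per acre: 7.27273 × 43.56 = 316.8 lb.

316.80 lb of product per acre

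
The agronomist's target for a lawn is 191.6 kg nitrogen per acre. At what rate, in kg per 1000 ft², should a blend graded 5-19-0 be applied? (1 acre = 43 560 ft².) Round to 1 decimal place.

88.0 kg of product per thousand sq ft

Product per acre = 191.6 / 5% = 3832 kg.
Convert to per 1000 ft²: 3832 × 0.0229568 = 87.9706 kg.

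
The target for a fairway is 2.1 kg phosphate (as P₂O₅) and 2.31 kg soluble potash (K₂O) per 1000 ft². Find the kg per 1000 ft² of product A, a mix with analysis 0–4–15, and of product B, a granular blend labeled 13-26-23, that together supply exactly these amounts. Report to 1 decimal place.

With a, b = kg per 1000 ft² of product A and product B:
P₂O₅: 0.04·a + 0.26·b = 2.1
K₂O: 0.15·a + 0.23·b = 2.31
Eliminate b: (row1) − 0.26/0.23·(row2) → -0.129565·a = -0.511304, so a = 3.94631.
Then b = (2.31 − 0.15·3.94631) / 0.23 = 7.4698.

3.9 kg product A, 7.5 kg product B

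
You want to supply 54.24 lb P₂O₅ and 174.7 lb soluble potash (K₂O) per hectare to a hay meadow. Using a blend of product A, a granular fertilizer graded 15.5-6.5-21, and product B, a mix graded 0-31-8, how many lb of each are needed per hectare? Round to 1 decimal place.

With a, b = lb per hectare of product A and product B:
P₂O₅: 0.065·a + 0.31·b = 54.24
K₂O: 0.21·a + 0.08·b = 174.7
From row1: a = (54.24 − 0.31·b) / 0.065.
Into row2: 0.21·(54.24 − 0.31·b)/0.065 + 0.08·b = 174.7 → b = 0.582638, a = 831.683.

831.7 lb product A, 0.6 lb product B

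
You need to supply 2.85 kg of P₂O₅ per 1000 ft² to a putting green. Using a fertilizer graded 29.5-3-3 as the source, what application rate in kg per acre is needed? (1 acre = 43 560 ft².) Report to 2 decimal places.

4138.20 kg of product per acre

Product per 1000 ft² = 2.85 / 3% = 95 kg.
Convert to per acre: 95 × 43.56 = 4138.2 kg.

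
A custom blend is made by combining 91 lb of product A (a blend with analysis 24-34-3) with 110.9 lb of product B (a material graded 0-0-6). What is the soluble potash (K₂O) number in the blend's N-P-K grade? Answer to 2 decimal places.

Total mass = 91 + 110.9 = 201.9 lb.
K₂O mass = 3%×91 + 6%×110.9 = 9.384 lb.
% K₂O = 9.384 / 201.9 = 4.64785%.

4.65% K₂O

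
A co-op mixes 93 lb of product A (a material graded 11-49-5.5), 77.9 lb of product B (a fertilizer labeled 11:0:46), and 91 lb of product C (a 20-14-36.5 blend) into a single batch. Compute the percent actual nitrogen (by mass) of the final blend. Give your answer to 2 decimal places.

14.13% N

Total mass = 93 + 77.9 + 91 = 261.9 lb.
N mass = 11%×93 + 11%×77.9 + 20%×91 = 36.999 lb.
% N = 36.999 / 261.9 = 14.1271%.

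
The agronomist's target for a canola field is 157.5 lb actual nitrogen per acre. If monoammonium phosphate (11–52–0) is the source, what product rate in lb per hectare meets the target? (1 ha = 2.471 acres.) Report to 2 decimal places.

3538.02 lb of product per hectare

Product per acre = 157.5 / 11% = 1431.82 lb.
Convert to per hectare: 1431.82 × 2.471 = 3538.023 lb.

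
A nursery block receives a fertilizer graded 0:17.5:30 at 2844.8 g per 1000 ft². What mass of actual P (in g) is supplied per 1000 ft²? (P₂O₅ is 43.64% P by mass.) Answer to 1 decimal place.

217.3 g P per thousand sq ft

P₂O₅ per 1000 ft² = 2844.8 × 17.5% = 497.84 g.
Elemental P = 497.84 × 0.4364 = 217.257 g per 1000 ft².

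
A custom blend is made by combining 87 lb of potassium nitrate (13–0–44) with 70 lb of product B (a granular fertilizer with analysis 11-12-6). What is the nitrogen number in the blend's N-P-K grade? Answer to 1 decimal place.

Total mass = 87 + 70 = 157 lb.
N mass = 13%×87 + 11%×70 = 19.01 lb.
% N = 19.01 / 157 = 12.1083%.

12.1% N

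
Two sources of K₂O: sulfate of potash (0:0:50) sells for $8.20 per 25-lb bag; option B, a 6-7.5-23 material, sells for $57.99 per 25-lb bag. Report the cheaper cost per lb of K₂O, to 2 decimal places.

sulfate of potash: K₂O per bag = 25 × 50% = 12.5 lb; cost = 8.20 / 12.5 = $0.6560/lb K₂O.
option B: K₂O per bag = 25 × 23% = 5.75 lb; cost = 57.99 / 5.75 = $10.0852/lb K₂O.
sulfate of potash is cheaper.

$0.66 per lb K₂O (sulfate of potash)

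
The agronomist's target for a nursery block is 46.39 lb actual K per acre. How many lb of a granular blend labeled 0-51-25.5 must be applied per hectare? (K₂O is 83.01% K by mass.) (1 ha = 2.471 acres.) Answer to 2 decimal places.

As K₂O: 46.39 / 0.8301 = 55.8848 lb per acre.
Product per acre = 55.8848 / 25.5% = 219.156 lb.
Convert to per hectare: 219.156 × 2.471 = 541.53499 lb.

541.53 lb of product per hectare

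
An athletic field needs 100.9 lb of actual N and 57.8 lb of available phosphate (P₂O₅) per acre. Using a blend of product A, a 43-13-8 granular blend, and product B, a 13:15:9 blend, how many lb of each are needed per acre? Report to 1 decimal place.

160.1 lb product A, 246.6 lb product B

Per-acre balance (a = product A, b = product B):
N: 0.43·a + 0.13·b = 100.9
P₂O₅: 0.13·a + 0.15·b = 57.8
Eliminate b: (row1) − 0.13/0.15·(row2) → 0.317333·a = 50.8067, so a = 160.105.
Then b = (57.8 − 0.13·160.105) / 0.15 = 246.576.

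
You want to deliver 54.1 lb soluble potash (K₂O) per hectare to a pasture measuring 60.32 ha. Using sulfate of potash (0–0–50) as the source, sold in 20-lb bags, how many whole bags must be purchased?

Product per hectare = 54.1 / 50% = 108.2 lb.
Total product = 108.2 × 60.32 = 6526.62 lb.
Bags = ⌈6526.62 / 20⌉ = 327.

327 bags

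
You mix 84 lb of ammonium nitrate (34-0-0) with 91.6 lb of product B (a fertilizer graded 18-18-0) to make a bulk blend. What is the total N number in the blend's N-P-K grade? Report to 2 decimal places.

Total mass = 84 + 91.6 = 175.6 lb.
N mass = 34%×84 + 18%×91.6 = 45.048 lb.
% N = 45.048 / 175.6 = 25.6538%.

25.65% N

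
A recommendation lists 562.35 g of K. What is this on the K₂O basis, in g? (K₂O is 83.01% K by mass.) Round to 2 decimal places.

K₂O = 562.35 / 0.8301 = 677.449 g.

677.45 g K₂O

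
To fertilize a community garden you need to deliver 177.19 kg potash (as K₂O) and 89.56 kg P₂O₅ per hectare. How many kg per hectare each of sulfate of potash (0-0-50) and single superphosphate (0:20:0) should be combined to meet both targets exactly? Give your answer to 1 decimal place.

Let a = kg of sulfate of potash, b = kg of single superphosphate (per hectare).
K₂O: 0.5·a + 0·b = 177.19
P₂O₅: 0·a + 0.2·b = 89.56
Solving simultaneously: a = 354.38, b = 447.8.

354.4 kg sulfate of potash, 447.8 kg single superphosphate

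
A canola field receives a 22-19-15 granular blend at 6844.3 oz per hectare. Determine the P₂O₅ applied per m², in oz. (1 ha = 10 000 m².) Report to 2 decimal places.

P₂O₅ per hectare = 6844.3 × 19% = 1300.42 oz.
Convert to per m²: 1300.42 × 0.0001 = 0.130042 oz.

0.13 oz P₂O₅ per sq m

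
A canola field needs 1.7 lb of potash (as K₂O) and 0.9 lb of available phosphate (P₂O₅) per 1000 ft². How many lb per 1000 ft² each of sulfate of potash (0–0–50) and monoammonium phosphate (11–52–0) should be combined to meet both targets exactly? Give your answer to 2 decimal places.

3.40 lb sulfate of potash, 1.73 lb monoammonium phosphate

Per-1000 ft² balance (a = sulfate of potash, b = monoammonium phosphate):
K₂O: 0.5·a + 0·b = 1.7
P₂O₅: 0·a + 0.52·b = 0.9
Solving simultaneously: a = 3.4, b = 1.73077.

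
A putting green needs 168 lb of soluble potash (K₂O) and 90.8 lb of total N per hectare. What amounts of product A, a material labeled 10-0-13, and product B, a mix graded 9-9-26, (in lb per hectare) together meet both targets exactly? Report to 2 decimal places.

593.57 lb product A, 349.37 lb product B

Let a = lb of product A, b = lb of product B (per hectare).
K₂O: 0.13·a + 0.26·b = 168
N: 0.1·a + 0.09·b = 90.8
Eliminate b: (row1) − 0.26/0.09·(row2) → -0.158889·a = -94.3111, so a = 593.566.
Then b = (90.8 − 0.1·593.566) / 0.09 = 349.371.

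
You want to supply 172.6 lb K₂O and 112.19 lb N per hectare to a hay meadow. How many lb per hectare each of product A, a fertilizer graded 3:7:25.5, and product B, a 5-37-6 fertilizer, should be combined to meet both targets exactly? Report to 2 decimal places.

Per-hectare balance (a = product A, b = product B):
K₂O: 0.255·a + 0.06·b = 172.6
N: 0.03·a + 0.05·b = 112.19
Eliminate b: (row1) − 0.06/0.05·(row2) → 0.219·a = 37.972, so a = 173.388.
Then b = (112.19 − 0.03·173.388) / 0.05 = 2139.767.

173.39 lb product A, 2139.77 lb product B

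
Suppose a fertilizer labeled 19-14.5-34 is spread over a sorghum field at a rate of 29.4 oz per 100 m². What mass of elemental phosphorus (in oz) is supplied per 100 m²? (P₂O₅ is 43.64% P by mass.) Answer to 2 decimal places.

P₂O₅ per 100 m² = 29.4 × 14.5% = 4.263 oz.
Elemental P = 4.263 × 0.4364 = 1.86037 oz per 100 m².

1.86 oz P per hundred sq m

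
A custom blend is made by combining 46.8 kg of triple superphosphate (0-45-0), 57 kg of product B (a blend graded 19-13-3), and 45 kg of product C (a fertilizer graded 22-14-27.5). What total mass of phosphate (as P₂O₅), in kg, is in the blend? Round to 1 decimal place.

34.8 kg P₂O₅

P₂O₅ mass = 45%×46.8 + 13%×57 + 14%×45 = 34.77 kg.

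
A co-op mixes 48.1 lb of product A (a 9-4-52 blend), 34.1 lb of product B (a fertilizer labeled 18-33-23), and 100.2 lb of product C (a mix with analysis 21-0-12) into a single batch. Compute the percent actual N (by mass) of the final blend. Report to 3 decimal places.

17.275% N

Total mass = 48.1 + 34.1 + 100.2 = 182.4 lb.
N mass = 9%×48.1 + 18%×34.1 + 21%×100.2 = 31.509 lb.
% N = 31.509 / 182.4 = 17.2747%.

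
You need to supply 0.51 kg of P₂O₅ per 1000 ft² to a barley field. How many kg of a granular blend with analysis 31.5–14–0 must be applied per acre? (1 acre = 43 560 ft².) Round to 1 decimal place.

158.7 kg of product per acre

Product per 1000 ft² = 0.51 / 14% = 3.64286 kg.
Convert to per acre: 3.64286 × 43.56 = 158.683 kg.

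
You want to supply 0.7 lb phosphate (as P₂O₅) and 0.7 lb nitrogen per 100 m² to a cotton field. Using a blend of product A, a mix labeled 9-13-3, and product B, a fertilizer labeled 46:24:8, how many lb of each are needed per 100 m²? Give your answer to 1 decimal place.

With a, b = lb per 100 m² of product A and product B:
P₂O₅: 0.13·a + 0.24·b = 0.7
N: 0.09·a + 0.46·b = 0.7
Eliminate b: (row1) − 0.24/0.46·(row2) → 0.0830435·a = 0.334783, so a = 4.03141.
Then b = (0.7 − 0.09·4.03141) / 0.46 = 0.732984.

4.0 lb product A, 0.7 lb product B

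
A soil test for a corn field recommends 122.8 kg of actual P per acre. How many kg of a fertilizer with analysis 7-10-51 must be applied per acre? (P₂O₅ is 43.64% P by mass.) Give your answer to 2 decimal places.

As P₂O₅: 122.8 / 0.4364 = 281.393 kg per acre.
Product per acre = 281.393 / 10% = 2813.932 kg.

2813.93 kg of product per acre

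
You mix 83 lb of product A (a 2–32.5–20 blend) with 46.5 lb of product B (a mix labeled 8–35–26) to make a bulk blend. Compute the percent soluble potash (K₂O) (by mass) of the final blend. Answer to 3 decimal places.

22.154% K₂O

Total mass = 83 + 46.5 = 129.5 lb.
K₂O mass = 20%×83 + 26%×46.5 = 28.69 lb.
% K₂O = 28.69 / 129.5 = 22.1544%.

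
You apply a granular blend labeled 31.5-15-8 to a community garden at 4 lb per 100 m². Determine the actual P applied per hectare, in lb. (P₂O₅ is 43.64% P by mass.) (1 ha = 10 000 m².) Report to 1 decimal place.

P₂O₅ per 100 m² = 4 × 15% = 0.6 lb.
Elemental P = 0.6 × 0.4364 = 0.26184 lb per 100 m².
Convert to per hectare: 0.26184 × 100 = 26.184 lb.

26.2 lb P per hectare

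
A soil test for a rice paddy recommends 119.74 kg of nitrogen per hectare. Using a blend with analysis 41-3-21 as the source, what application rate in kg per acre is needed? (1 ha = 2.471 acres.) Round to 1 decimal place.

Product per hectare = 119.74 / 41% = 292.049 kg.
Convert to per acre: 292.049 × 0.404694 = 118.191 kg.

118.2 kg of product per acre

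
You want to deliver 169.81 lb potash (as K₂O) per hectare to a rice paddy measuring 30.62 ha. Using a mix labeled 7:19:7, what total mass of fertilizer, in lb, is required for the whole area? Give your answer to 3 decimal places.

74279.746 lb

Product per hectare = 169.81 / 7% = 2425.86 lb.
Total product = 2425.86 × 30.62 = 74279.7457 lb.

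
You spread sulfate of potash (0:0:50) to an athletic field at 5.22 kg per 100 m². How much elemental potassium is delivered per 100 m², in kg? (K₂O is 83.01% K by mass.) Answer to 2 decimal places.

2.17 kg K per hundred sq m

K₂O per 100 m² = 5.22 × 50% = 2.61 kg.
Elemental K = 2.61 × 0.8301 = 2.16656 kg per 100 m².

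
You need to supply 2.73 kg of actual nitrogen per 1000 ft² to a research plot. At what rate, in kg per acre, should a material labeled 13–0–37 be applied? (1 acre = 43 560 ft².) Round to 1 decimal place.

Product per 1000 ft² = 2.73 / 13% = 21 kg.
Convert to per acre: 21 × 43.56 = 914.76 kg.

914.8 kg of product per acre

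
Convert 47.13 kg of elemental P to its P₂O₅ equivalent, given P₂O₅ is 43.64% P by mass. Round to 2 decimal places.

108.00 kg P₂O₅

P₂O₅ = 47.13 / 0.4364 = 107.997 kg.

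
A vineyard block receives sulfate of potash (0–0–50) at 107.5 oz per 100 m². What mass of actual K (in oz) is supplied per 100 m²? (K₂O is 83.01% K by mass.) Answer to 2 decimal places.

K₂O per 100 m² = 107.5 × 50% = 53.75 oz.
Elemental K = 53.75 × 0.8301 = 44.6179 oz per 100 m².

44.62 oz K per hundred sq m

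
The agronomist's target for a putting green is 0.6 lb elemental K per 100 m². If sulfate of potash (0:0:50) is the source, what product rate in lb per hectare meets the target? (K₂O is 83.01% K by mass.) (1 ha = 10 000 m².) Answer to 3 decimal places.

144.561 lb of product per hectare

As K₂O: 0.6 / 0.8301 = 0.722804 lb per 100 m².
Product per 100 m² = 0.722804 / 50% = 1.44561 lb.
Convert to per hectare: 1.44561 × 100 = 144.5609 lb.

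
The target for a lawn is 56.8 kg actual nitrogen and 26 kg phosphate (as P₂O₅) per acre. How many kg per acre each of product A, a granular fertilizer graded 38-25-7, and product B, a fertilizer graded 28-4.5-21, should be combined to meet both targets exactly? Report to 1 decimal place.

With a, b = kg per acre of product A and product B:
N: 0.38·a + 0.28·b = 56.8
P₂O₅: 0.25·a + 0.045·b = 26
From row1: a = (56.8 − 0.28·b) / 0.38.
Into row2: 0.25·(56.8 − 0.28·b)/0.38 + 0.045·b = 26 → b = 81.6635, a = 89.3006.

89.3 kg product A, 81.7 kg product B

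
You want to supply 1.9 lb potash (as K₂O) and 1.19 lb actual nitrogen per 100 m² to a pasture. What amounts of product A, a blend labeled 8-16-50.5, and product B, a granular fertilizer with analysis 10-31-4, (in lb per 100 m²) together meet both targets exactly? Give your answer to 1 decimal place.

3.0 lb product A, 9.5 lb product B

Let a = lb of product A, b = lb of product B (per 100 m²).
K₂O: 0.505·a + 0.04·b = 1.9
N: 0.08·a + 0.1·b = 1.19
Eliminate b: (row1) − 0.04/0.1·(row2) → 0.473·a = 1.424, so a = 3.01057.
Then b = (1.19 − 0.08·3.01057) / 0.1 = 9.49154.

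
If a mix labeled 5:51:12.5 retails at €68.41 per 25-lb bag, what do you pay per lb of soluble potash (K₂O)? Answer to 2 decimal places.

K₂O in bag = 25 × 12.5% = 3.125 lb.
Cost per lb K₂O = €68.41 / 3.125 = €21.8912.

€21.89 per lb K₂O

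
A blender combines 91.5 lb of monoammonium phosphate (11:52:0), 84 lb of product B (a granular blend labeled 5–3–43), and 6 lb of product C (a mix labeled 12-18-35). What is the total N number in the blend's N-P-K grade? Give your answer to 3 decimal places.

8.256% N

Total mass = 91.5 + 84 + 6 = 181.5 lb.
N mass = 11%×91.5 + 5%×84 + 12%×6 = 14.985 lb.
% N = 14.985 / 181.5 = 8.2562%.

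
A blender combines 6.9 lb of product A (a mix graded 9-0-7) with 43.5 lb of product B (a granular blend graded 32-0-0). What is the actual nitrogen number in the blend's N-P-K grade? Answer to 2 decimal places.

28.85% N

Total mass = 6.9 + 43.5 = 50.4 lb.
N mass = 9%×6.9 + 32%×43.5 = 14.541 lb.
% N = 14.541 / 50.4 = 28.8512%.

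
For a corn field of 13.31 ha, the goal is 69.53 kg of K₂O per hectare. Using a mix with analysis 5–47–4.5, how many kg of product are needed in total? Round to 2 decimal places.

20565.43 kg

Product per hectare = 69.53 / 4.5% = 1545.11 kg.
Total product = 1545.11 × 13.31 = 20565.429 kg.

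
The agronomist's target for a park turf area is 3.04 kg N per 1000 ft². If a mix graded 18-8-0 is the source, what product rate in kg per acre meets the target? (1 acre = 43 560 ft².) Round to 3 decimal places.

735.680 kg of product per acre

Product per 1000 ft² = 3.04 / 18% = 16.8889 kg.
Convert to per acre: 16.8889 × 43.56 = 735.68 kg.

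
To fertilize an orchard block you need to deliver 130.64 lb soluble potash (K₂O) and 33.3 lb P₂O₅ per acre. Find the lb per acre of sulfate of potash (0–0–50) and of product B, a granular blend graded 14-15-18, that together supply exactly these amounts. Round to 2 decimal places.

With a, b = lb per acre of sulfate of potash and product B:
K₂O: 0.5·a + 0.18·b = 130.64
P₂O₅: 0·a + 0.15·b = 33.3
Solving simultaneously: a = 181.36, b = 222.

181.36 lb sulfate of potash, 222.00 lb product B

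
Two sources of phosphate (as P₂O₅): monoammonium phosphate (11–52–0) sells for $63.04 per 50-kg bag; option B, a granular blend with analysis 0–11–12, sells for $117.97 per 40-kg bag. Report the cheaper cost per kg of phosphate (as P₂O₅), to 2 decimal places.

monoammonium phosphate: P₂O₅ per bag = 50 × 52% = 26 kg; cost = 63.04 / 26 = $2.4246/kg P₂O₅.
option B: P₂O₅ per bag = 40 × 11% = 4.4 kg; cost = 117.97 / 4.4 = $26.8114/kg P₂O₅.
monoammonium phosphate is cheaper.

$2.42 per kg P₂O₅ (monoammonium phosphate)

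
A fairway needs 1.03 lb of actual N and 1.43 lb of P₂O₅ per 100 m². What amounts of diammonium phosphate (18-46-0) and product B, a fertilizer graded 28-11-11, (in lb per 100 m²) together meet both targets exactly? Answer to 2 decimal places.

With a, b = lb per 100 m² of diammonium phosphate and product B:
N: 0.18·a + 0.28·b = 1.03
P₂O₅: 0.46·a + 0.11·b = 1.43
Eliminate b: (row1) − 0.28/0.11·(row2) → -0.990909·a = -2.61, so a = 2.63394.
Then b = (1.43 − 0.46·2.63394) / 0.11 = 1.98532.

2.63 lb diammonium phosphate, 1.99 lb product B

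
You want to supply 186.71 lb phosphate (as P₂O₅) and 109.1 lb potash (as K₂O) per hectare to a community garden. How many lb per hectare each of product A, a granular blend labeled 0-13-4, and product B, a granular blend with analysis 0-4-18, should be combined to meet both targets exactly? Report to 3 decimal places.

Let a = lb of product A, b = lb of product B (per hectare).
P₂O₅: 0.13·a + 0.04·b = 186.71
K₂O: 0.04·a + 0.18·b = 109.1
Eliminate a: (row1) − 0.13/0.04·(row2) → -0.545·b = -167.865, so b = 308.0092.
Back-substitute: a = (186.71 − 0.04·308.0092) / 0.13 = 1341.4587.

1341.459 lb product A, 308.009 lb product B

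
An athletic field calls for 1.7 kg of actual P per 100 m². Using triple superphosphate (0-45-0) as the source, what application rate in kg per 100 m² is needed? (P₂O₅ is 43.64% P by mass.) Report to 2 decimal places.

8.66 kg of product per hundred sq m

As P₂O₅: 1.7 / 0.4364 = 3.89551 kg per 100 m².
Product per 100 m² = 3.89551 / 45% = 8.65669 kg.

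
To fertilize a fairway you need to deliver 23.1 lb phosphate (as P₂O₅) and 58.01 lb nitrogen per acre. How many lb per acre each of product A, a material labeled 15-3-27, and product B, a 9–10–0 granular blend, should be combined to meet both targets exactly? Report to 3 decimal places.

302.602 lb product A, 140.220 lb product B

Let a = lb of product A, b = lb of product B (per acre).
P₂O₅: 0.03·a + 0.1·b = 23.1
N: 0.15·a + 0.09·b = 58.01
Eliminate b: (row1) − 0.1/0.09·(row2) → -0.136667·a = -41.3556, so a = 302.6016.
Then b = (58.01 − 0.15·302.6016) / 0.09 = 140.2195.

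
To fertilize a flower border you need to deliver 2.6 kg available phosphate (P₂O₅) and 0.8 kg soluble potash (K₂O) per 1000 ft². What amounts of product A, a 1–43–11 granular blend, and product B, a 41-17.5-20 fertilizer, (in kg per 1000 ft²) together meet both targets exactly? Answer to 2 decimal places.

With a, b = kg per 1000 ft² of product A and product B:
P₂O₅: 0.43·a + 0.175·b = 2.6
K₂O: 0.11·a + 0.2·b = 0.8
Eliminate b: (row1) − 0.175/0.2·(row2) → 0.33375·a = 1.9, so a = 5.69288.
Then b = (0.8 − 0.11·5.69288) / 0.2 = 0.868914.

5.69 kg product A, 0.87 kg product B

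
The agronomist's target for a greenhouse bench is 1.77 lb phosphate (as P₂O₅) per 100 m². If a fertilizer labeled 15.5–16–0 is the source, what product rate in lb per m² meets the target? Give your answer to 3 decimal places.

Product per 100 m² = 1.77 / 16% = 11.0625 lb.
Convert to per m²: 11.0625 × 0.01 = 0.110625 lb.

0.111 lb of product per sq m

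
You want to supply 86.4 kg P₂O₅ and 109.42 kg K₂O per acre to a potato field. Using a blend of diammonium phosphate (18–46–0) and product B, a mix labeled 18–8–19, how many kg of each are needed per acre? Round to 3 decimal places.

87.670 kg diammonium phosphate, 575.895 kg product B

Let a = kg of diammonium phosphate, b = kg of product B (per acre).
P₂O₅: 0.46·a + 0.08·b = 86.4
K₂O: 0·a + 0.19·b = 109.42
Solving simultaneously: a = 87.67048, b = 575.8947.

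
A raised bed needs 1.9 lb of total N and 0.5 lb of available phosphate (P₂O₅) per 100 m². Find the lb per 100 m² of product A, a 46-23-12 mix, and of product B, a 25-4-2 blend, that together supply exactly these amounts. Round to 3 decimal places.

With a, b = lb per 100 m² of product A and product B:
N: 0.46·a + 0.25·b = 1.9
P₂O₅: 0.23·a + 0.04·b = 0.5
Eliminate b: (row1) − 0.25/0.04·(row2) → -0.9775·a = -1.225, so a = 1.2532.
Then b = (0.5 − 0.23·1.2532) / 0.04 = 5.29412.

1.253 lb product A, 5.294 lb product B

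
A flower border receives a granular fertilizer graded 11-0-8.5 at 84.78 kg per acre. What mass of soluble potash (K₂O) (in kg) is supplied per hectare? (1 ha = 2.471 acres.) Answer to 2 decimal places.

K₂O per acre = 84.78 × 8.5% = 7.2063 kg.
Convert to per hectare: 7.2063 × 2.471 = 17.8068 kg.

17.81 kg K₂O per hectare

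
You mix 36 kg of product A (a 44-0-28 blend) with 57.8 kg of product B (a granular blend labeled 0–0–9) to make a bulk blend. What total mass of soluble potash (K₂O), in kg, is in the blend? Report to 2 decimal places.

15.28 kg K₂O

K₂O mass = 28%×36 + 9%×57.8 = 15.282 kg.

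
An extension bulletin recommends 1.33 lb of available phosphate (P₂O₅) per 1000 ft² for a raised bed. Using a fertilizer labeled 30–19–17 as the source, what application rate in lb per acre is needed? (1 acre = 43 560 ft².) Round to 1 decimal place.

304.9 lb of product per acre

Product per 1000 ft² = 1.33 / 19% = 7 lb.
Convert to per acre: 7 × 43.56 = 304.92 lb.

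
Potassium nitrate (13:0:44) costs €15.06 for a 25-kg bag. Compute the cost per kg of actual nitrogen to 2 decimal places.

€4.63 per kg N

N in bag = 25 × 13% = 3.25 kg.
Cost per kg N = €15.06 / 3.25 = €4.6338.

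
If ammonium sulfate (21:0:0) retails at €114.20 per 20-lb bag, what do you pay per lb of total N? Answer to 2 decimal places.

€27.19 per lb N

N in bag = 20 × 21% = 4.2 lb.
Cost per lb N = €114.20 / 4.2 = €27.1905.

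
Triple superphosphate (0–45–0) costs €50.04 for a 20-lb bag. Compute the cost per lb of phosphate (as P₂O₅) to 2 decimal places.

P₂O₅ in bag = 20 × 45% = 9 lb.
Cost per lb P₂O₅ = €50.04 / 9 = €5.5600.

€5.56 per lb P₂O₅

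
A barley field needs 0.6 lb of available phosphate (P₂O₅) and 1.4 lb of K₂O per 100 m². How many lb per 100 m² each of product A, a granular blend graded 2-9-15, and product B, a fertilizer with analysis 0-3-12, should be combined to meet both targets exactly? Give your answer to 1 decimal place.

4.8 lb product A, 5.7 lb product B

With a, b = lb per 100 m² of product A and product B:
P₂O₅: 0.09·a + 0.03·b = 0.6
K₂O: 0.15·a + 0.12·b = 1.4
From row1: a = (0.6 − 0.03·b) / 0.09.
Into row2: 0.15·(0.6 − 0.03·b)/0.09 + 0.12·b = 1.4 → b = 5.71429, a = 4.7619.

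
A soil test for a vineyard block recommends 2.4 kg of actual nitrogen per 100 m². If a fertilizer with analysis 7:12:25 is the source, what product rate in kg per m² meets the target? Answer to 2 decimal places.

Product per 100 m² = 2.4 / 7% = 34.2857 kg.
Convert to per m²: 34.2857 × 0.01 = 0.342857 kg.

0.34 kg of product per sq m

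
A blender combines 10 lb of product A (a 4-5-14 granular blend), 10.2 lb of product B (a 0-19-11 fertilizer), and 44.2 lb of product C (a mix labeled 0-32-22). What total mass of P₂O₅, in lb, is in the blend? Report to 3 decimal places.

16.582 lb P₂O₅

P₂O₅ mass = 5%×10 + 19%×10.2 + 32%×44.2 = 16.582 lb.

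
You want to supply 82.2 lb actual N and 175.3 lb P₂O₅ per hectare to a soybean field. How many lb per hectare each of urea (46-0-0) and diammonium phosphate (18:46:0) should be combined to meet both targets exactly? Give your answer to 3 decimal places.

Let a = lb of urea, b = lb of diammonium phosphate (per hectare).
N: 0.46·a + 0.18·b = 82.2
P₂O₅: 0·a + 0.46·b = 175.3
Solving simultaneously: a = 29.5747, b = 381.08696.

29.575 lb urea, 381.087 lb diammonium phosphate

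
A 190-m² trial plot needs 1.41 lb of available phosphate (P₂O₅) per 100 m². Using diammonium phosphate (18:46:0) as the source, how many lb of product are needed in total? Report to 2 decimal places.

5.82 lb

Product per 100 m² = 1.41 / 46% = 3.06522 lb.
Total product = 3.06522 × 190 / 100 = 5.82391 lb.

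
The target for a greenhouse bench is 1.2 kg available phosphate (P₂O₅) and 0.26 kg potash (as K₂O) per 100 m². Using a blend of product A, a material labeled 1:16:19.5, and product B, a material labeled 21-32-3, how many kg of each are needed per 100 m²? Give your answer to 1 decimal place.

0.8 kg product A, 3.3 kg product B

Per-100 m² balance (a = product A, b = product B):
P₂O₅: 0.16·a + 0.32·b = 1.2
K₂O: 0.195·a + 0.03·b = 0.26
Eliminate b: (row1) − 0.32/0.03·(row2) → -1.92·a = -1.57333, so a = 0.819444.
Then b = (0.26 − 0.195·0.819444) / 0.03 = 3.34028.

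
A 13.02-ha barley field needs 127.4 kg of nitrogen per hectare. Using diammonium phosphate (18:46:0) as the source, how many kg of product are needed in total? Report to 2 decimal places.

9215.27 kg

Product per hectare = 127.4 / 18% = 707.778 kg.
Total product = 707.778 × 13.02 = 9215.267 kg.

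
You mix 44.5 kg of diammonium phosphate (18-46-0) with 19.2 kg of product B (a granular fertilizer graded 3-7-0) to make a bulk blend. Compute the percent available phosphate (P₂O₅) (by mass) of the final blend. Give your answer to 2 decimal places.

Total mass = 44.5 + 19.2 = 63.7 kg.
P₂O₅ mass = 46%×44.5 + 7%×19.2 = 21.814 kg.
% P₂O₅ = 21.814 / 63.7 = 34.2449%.

34.24% P₂O₅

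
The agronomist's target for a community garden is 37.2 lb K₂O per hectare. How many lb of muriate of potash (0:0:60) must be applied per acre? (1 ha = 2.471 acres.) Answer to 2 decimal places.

Product per hectare = 37.2 / 60% = 62 lb.
Convert to per acre: 62 × 0.404694 = 25.0911 lb.

25.09 lb of product per acre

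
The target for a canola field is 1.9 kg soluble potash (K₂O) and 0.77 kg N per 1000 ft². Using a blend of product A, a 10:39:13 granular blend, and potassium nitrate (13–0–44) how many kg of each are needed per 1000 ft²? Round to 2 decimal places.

With a, b = kg per 1000 ft² of product A and potassium nitrate:
K₂O: 0.13·a + 0.44·b = 1.9
N: 0.1·a + 0.13·b = 0.77
Eliminate a: (row1) − 0.13/0.1·(row2) → 0.271·b = 0.899, so b = 3.31734.
Back-substitute: a = (1.9 − 0.44·3.31734) / 0.13 = 3.38745.

3.39 kg product A, 3.32 kg potassium nitrate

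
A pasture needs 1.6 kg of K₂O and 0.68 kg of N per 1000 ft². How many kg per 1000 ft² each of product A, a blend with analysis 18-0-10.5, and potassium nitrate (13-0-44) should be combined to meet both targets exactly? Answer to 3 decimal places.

Let a = kg of product A, b = kg of potassium nitrate (per 1000 ft²).
K₂O: 0.105·a + 0.44·b = 1.6
N: 0.18·a + 0.13·b = 0.68
Eliminate b: (row1) − 0.44/0.13·(row2) → -0.504231·a = -0.701538, so a = 1.3913.
Then b = (0.68 − 0.18·1.3913) / 0.13 = 3.30435.

1.391 kg product A, 3.304 kg potassium nitrate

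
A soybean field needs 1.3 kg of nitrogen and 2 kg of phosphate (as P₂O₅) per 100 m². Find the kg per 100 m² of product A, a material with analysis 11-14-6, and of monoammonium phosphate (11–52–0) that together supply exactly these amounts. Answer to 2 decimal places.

Per-100 m² balance (a = product A, b = monoammonium phosphate):
N: 0.11·a + 0.11·b = 1.3
P₂O₅: 0.14·a + 0.52·b = 2
Eliminate a: (row1) − 0.11/0.14·(row2) → -0.298571·b = -0.271429, so b = 0.909091.
Back-substitute: a = (1.3 − 0.11·0.909091) / 0.11 = 10.9091.

10.91 kg product A, 0.91 kg monoammonium phosphate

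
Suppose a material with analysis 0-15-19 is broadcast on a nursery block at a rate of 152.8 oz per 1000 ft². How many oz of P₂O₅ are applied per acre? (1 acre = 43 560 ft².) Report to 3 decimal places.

P₂O₅ per 1000 ft² = 152.8 × 15% = 22.92 oz.
Convert to per acre: 22.92 × 43.56 = 998.3952 oz.

998.395 oz P₂O₅ per acre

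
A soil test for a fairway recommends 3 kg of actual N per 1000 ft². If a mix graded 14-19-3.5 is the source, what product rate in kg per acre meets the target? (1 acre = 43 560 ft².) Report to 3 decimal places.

933.429 kg of product per acre

Product per 1000 ft² = 3 / 14% = 21.4286 kg.
Convert to per acre: 21.4286 × 43.56 = 933.4286 kg.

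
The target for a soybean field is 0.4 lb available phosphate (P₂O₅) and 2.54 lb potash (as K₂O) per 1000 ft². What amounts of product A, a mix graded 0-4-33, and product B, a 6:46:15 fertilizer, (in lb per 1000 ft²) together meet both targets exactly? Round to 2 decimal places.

7.60 lb product A, 0.21 lb product B

With a, b = lb per 1000 ft² of product A and product B:
P₂O₅: 0.04·a + 0.46·b = 0.4
K₂O: 0.33·a + 0.15·b = 2.54
Solving simultaneously: a = 7.60219, b = 0.208505.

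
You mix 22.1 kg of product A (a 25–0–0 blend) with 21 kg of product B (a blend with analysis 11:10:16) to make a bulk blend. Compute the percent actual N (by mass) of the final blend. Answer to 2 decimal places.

18.18% N

Total mass = 22.1 + 21 = 43.1 kg.
N mass = 25%×22.1 + 11%×21 = 7.835 kg.
% N = 7.835 / 43.1 = 18.1787%.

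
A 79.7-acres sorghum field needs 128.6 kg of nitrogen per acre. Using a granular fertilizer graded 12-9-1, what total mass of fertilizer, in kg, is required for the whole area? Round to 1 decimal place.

85411.8 kg

Product per acre = 128.6 / 12% = 1071.67 kg.
Total product = 1071.67 × 79.7 = 85411.83 kg.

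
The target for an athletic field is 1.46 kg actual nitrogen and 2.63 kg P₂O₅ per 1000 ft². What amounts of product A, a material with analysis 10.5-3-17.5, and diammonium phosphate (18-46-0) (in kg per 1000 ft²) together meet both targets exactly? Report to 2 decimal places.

4.62 kg product A, 5.42 kg diammonium phosphate

Let a = kg of product A, b = kg of diammonium phosphate (per 1000 ft²).
N: 0.105·a + 0.18·b = 1.46
P₂O₅: 0.03·a + 0.46·b = 2.63
Solving simultaneously: a = 4.62005, b = 5.41608.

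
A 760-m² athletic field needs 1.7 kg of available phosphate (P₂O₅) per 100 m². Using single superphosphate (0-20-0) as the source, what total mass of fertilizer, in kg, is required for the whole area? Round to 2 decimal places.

Product per 100 m² = 1.7 / 20% = 8.5 kg.
Total product = 8.5 × 760 / 100 = 64.6 kg.

64.60 kg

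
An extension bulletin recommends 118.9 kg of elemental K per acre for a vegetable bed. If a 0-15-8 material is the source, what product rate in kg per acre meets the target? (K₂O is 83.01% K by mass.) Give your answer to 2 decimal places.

1790.45 kg of product per acre

As K₂O: 118.9 / 0.8301 = 143.236 kg per acre.
Product per acre = 143.236 / 8% = 1790.447 kg.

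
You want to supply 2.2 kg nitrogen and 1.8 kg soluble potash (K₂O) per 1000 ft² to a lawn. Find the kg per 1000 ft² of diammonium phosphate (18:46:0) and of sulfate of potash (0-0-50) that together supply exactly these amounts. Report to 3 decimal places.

12.222 kg diammonium phosphate, 3.600 kg sulfate of potash

Let a = kg of diammonium phosphate, b = kg of sulfate of potash (per 1000 ft²).
N: 0.18·a + 0·b = 2.2
K₂O: 0·a + 0.5·b = 1.8
Solving simultaneously: a = 12.2222, b = 3.6.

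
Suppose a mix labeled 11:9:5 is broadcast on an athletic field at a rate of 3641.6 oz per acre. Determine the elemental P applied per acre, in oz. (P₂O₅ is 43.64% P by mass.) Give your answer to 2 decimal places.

143.03 oz P per acre

P₂O₅ per acre = 3641.6 × 9% = 327.744 oz.
Elemental P = 327.744 × 0.4364 = 143.027 oz per acre.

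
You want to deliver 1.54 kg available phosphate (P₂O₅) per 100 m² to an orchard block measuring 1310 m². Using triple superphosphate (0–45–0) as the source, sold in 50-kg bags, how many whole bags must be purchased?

1 bags

Product per 100 m² = 1.54 / 45% = 3.42222 kg.
Total product = 3.42222 × 1310 / 100 = 44.8311 kg.
Bags = ⌈44.8311 / 50⌉ = 1.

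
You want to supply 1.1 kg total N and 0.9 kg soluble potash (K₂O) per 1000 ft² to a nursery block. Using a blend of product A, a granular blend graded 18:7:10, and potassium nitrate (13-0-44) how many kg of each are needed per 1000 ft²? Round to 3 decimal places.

Per-1000 ft² balance (a = product A, b = potassium nitrate):
N: 0.18·a + 0.13·b = 1.1
K₂O: 0.1·a + 0.44·b = 0.9
Eliminate a: (row1) − 0.18/0.1·(row2) → -0.662·b = -0.52, so b = 0.785498.
Back-substitute: a = (1.1 − 0.13·0.785498) / 0.18 = 5.54381.

5.544 kg product A, 0.785 kg potassium nitrate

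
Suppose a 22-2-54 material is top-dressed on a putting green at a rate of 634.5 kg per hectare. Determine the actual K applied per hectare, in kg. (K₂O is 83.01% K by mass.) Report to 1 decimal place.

284.4 kg K per hectare

K₂O per hectare = 634.5 × 54% = 342.63 kg.
Elemental K = 342.63 × 0.8301 = 284.417 kg per hectare.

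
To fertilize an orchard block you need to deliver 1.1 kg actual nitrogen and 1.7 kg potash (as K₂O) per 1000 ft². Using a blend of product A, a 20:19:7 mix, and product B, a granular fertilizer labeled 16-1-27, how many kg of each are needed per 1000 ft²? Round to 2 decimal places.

Let a = kg of product A, b = kg of product B (per 1000 ft²).
N: 0.2·a + 0.16·b = 1.1
K₂O: 0.07·a + 0.27·b = 1.7
Eliminate a: (row1) − 0.2/0.07·(row2) → -0.611429·b = -3.75714, so b = 6.14486.
Back-substitute: a = (1.1 − 0.16·6.14486) / 0.2 = 0.584112.

0.58 kg product A, 6.14 kg product B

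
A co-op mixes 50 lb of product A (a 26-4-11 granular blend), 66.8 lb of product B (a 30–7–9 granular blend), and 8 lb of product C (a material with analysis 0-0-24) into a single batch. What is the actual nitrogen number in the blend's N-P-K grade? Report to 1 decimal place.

26.5% N

Total mass = 50 + 66.8 + 8 = 124.8 lb.
N mass = 26%×50 + 30%×66.8 + 0%×8 = 33.04 lb.
% N = 33.04 / 124.8 = 26.4744%.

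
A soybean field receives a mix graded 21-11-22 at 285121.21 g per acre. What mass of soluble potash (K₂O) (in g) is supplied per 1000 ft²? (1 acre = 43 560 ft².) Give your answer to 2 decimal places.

K₂O per acre = 285121.21 × 22% = 62726.7 g.
Convert to per 1000 ft²: 62726.7 × 0.0229568 = 1440.006 g.

1440.01 g K₂O per thousand sq ft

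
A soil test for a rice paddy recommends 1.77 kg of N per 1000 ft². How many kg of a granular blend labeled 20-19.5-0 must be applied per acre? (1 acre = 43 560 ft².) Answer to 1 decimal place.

385.5 kg of product per acre

Product per 1000 ft² = 1.77 / 20% = 8.85 kg.
Convert to per acre: 8.85 × 43.56 = 385.506 kg.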